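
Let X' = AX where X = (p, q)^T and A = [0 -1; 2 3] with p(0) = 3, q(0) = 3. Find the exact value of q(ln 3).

A = [[0,-1],[2,3]]; eigenvalues λ = 1, 2.
Eigenvectors: (-1,1) for λ=1, (1,-2) for λ=2.
From the initial condition, c_1 = -9, c_2 = -6.
q(ln 3) = (-9)(3^1)(1) + (-6)(3^2)(-2) = 81.

81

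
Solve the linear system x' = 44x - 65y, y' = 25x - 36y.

Coefficient matrix A = [[44, -65], [25, -36]].
Characteristic polynomial det(A - λI) = λ^2 - 8λ + 41 = 0.
Eigenvalues λ = 4 ± 5i (complex conjugate pair).
For λ=4+5i: an eigenvector is (-2,-1) - i(-3,-2) = (-2 + 3i, -1 + 2i).
A real fundamental pair from Re and Im of e^((4+5i)t)v: X_1 = e^(4t)(cos(5t)·(-2,-1) + sin(5t)·(-3,-2)), X_2 = e^(4t)(sin(5t)·(-2,-1) - cos(5t)·(-3,-2)).
General solution: K_1X_1 + K_2X_2.

x(t) = -3K_1e^(4t)sin(5t) - 2K_1e^(4t)cos(5t) - 2K_2e^(4t)sin(5t) + 3K_2e^(4t)cos(5t), y(t) = -2K_1e^(4t)sin(5t) - K_1e^(4t)cos(5t) - K_2e^(4t)sin(5t) + 2K_2e^(4t)cos(5t)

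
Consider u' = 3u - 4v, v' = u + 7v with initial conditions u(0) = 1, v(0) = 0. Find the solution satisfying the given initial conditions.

u(t) = -2te^(5t) + e^(5t), v(t) = te^(5t)

Coefficient matrix A = [[3, -4], [1, 7]].
Characteristic polynomial det(A - λI) = λ^2 - 10λ + 25 = 0.
Single eigenvalue λ = 5 with algebraic multiplicity 2.
Eigenvector v = (-2,1); generalized eigenvector w with (A-λI)w=v is (3,-1).
General solution: e^(5t)[c_1·v + c_2·(t·v + w)].
Applying u(0)=1, v(0)=0 gives c_1=1, c_2=1.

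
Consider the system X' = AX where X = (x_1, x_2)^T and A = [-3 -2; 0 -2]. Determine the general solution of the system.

Coefficient matrix A = [[-3, -2], [0, -2]].
Characteristic polynomial det(A - λI) = λ^2 + 5λ + 6 = 0.
Eigenvalues λ = -3, -2.
For λ=-3: (A-λI) row 1 is [0, -2], so an eigenvector is (-1, 0).
For λ=-2: (A-λI) row 1 is [-1, -2], so an eigenvector is (-2, 1).
General solution: c_1e^(-3t)(-1,0) + c_2e^(-2t)(-2,1).

x_1(t) = -c_1e^(-3t) - 2c_2e^(-2t), x_2(t) = c_2e^(-2t)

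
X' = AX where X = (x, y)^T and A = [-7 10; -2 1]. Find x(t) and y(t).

Coefficient matrix A = [[-7, 10], [-2, 1]].
Characteristic polynomial det(A - λI) = λ^2 + 6λ + 13 = 0.
Eigenvalues λ = -3 ± 2i (complex conjugate pair).
For λ=-3+2i: an eigenvector is (1,0) - i(-2,-1) = (1 + 2i, 0 + i).
A real fundamental pair from Re and Im of e^((-3+2i)t)v: X_1 = e^(-3t)(cos(2t)·(1,0) + sin(2t)·(-2,-1)), X_2 = e^(-3t)(sin(2t)·(1,0) - cos(2t)·(-2,-1)).
General solution: K_1X_1 + K_2X_2.

x(t) = -2K_1e^(-3t)sin(2t) + K_1e^(-3t)cos(2t) + K_2e^(-3t)sin(2t) + 2K_2e^(-3t)cos(2t), y(t) = -K_1e^(-3t)sin(2t) + K_2e^(-3t)cos(2t)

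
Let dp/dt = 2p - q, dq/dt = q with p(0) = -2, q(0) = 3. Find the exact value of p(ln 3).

-36

A = [[2,-1],[0,1]]; eigenvalues λ = 1, 2.
Eigenvectors: (-1,-1) for λ=1, (1,0) for λ=2.
From the initial condition, c_1 = -3, c_2 = -5.
p(ln 3) = (-3)(3^1)(-1) + (-5)(3^2)(1) = -36.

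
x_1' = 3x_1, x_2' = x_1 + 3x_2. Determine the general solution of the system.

Coefficient matrix A = [[3, 0], [1, 3]].
Characteristic polynomial det(A - λI) = λ^2 - 6λ + 9 = 0.
Single eigenvalue λ = 3 with algebraic multiplicity 2.
Eigenvector v = (0,-1); generalized eigenvector w with (A-λI)w=v is (-1,3).
General solution: e^(3t)[c_1·v + c_2·(t·v + w)].

x_1(t) = -c_2e^(3t), x_2(t) = -c_1e^(3t) - c_2te^(3t) + 3c_2e^(3t)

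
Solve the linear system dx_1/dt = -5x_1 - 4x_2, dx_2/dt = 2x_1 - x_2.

x_1(t) = -C_1e^(-3t)sin(2t) - C_1e^(-3t)cos(2t) - C_2e^(-3t)sin(2t) + C_2e^(-3t)cos(2t), x_2(t) = C_1e^(-3t)cos(2t) + C_2e^(-3t)sin(2t)

Coefficient matrix A = [[-5, -4], [2, -1]].
Characteristic polynomial det(A - λI) = λ^2 + 6λ + 13 = 0.
Eigenvalues λ = -3 ± 2i (complex conjugate pair).
For λ=-3+2i: an eigenvector is (-1,1) - i(-1,0) = (-1 + i, 1).
A real fundamental pair from Re and Im of e^((-3+2i)t)v: X_1 = e^(-3t)(cos(2t)·(-1,1) + sin(2t)·(-1,0)), X_2 = e^(-3t)(sin(2t)·(-1,1) - cos(2t)·(-1,0)).
General solution: C_1X_1 + C_2X_2.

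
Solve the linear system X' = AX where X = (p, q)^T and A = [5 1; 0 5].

p(t) = -K_1e^(5t) - K_2te^(5t) + K_2e^(5t), q(t) = -K_2e^(5t)

Coefficient matrix A = [[5, 1], [0, 5]].
Characteristic polynomial det(A - λI) = λ^2 - 10λ + 25 = 0.
Single eigenvalue λ = 5 with algebraic multiplicity 2.
Eigenvector v = (-1,0); generalized eigenvector w with (A-λI)w=v is (1,-1).
General solution: e^(5t)[K_1·v + K_2·(t·v + w)].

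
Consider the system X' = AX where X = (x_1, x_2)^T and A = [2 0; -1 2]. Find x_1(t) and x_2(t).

x_1(t) = -K_2e^(2t), x_2(t) = K_1e^(2t) + K_2te^(2t) - K_2e^(2t)

Coefficient matrix A = [[2, 0], [-1, 2]].
Characteristic polynomial det(A - λI) = λ^2 - 4λ + 4 = 0.
Single eigenvalue λ = 2 with algebraic multiplicity 2.
Eigenvector v = (0,1); generalized eigenvector w with (A-λI)w=v is (-1,-1).
General solution: e^(2t)[K_1·v + K_2·(t·v + w)].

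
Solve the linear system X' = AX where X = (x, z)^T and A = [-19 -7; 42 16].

x(t) = -c_1e^(2t) + c_2e^(-5t), z(t) = 3c_1e^(2t) - 2c_2e^(-5t)

Coefficient matrix A = [[-19, -7], [42, 16]].
Characteristic polynomial det(A - λI) = λ^2 + 3λ - 10 = 0.
Eigenvalues λ = 2, -5.
For λ=2: (A-λI) row 1 is [-21, -7], so an eigenvector is (-1, 3).
For λ=-5: (A-λI) row 1 is [-14, -7], so an eigenvector is (1, -2).
General solution: c_1e^(2t)(-1,3) + c_2e^(-5t)(1,-2).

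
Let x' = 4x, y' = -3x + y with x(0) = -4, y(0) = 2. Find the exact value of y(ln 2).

A = [[4,0],[-3,1]]; eigenvalues λ = 4, 1.
Eigenvectors: (-1,1) for λ=4, (0,1) for λ=1.
From the initial condition, c_1 = 4, c_2 = -2.
y(ln 2) = (4)(2^4)(1) + (-2)(2^1)(1) = 60.

60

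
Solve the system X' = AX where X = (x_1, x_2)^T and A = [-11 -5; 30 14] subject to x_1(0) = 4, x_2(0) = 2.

x_1(t) = -10e^(4t) + 14e^(-t), x_2(t) = 30e^(4t) - 28e^(-t)

Coefficient matrix A = [[-11, -5], [30, 14]].
Characteristic polynomial det(A - λI) = λ^2 - 3λ - 4 = 0.
Eigenvalues λ = -1, 4.
For λ=-1: (A-λI) row 1 is [-10, -5], so an eigenvector is (1, -2).
For λ=4: (A-λI) row 1 is [-15, -5], so an eigenvector is (-1, 3).
General solution: K_1e^(-t)(1,-2) + K_2e^(4t)(-1,3).
Applying x_1(0)=4, x_2(0)=2 gives K_1=14, K_2=10.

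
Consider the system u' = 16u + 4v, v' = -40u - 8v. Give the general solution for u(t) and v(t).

Coefficient matrix A = [[16, 4], [-40, -8]].
Characteristic polynomial det(A - λI) = λ^2 - 8λ + 32 = 0.
Eigenvalues λ = 4 ± 4i (complex conjugate pair).
For λ=4+4i: an eigenvector is (-1,3) - i(0,1) = (-1, 3 - i).
A real fundamental pair from Re and Im of e^((4+4i)t)v: X_1 = e^(4t)(cos(4t)·(-1,3) + sin(4t)·(0,1)), X_2 = e^(4t)(sin(4t)·(-1,3) - cos(4t)·(0,1)).
General solution: K_1X_1 + K_2X_2.

u(t) = -K_1e^(4t)cos(4t) - K_2e^(4t)sin(4t), v(t) = K_1e^(4t)sin(4t) + 3K_1e^(4t)cos(4t) + 3K_2e^(4t)sin(4t) - K_2e^(4t)cos(4t)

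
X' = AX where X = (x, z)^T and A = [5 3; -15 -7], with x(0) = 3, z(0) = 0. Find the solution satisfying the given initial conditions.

Coefficient matrix A = [[5, 3], [-15, -7]].
Characteristic polynomial det(A - λI) = λ^2 + 2λ + 10 = 0.
Eigenvalues λ = -1 ± 3i (complex conjugate pair).
For λ=-1+3i: an eigenvector is (0,1) - i(1,-2) = (0 - i, 1 + 2i).
A real fundamental pair from Re and Im of e^((-1+3i)t)v: X_1 = e^(-t)(cos(3t)·(0,1) + sin(3t)·(1,-2)), X_2 = e^(-t)(sin(3t)·(0,1) - cos(3t)·(1,-2)).
General solution: c_1X_1 + c_2X_2.
Applying x(0)=3, z(0)=0 gives c_1=6, c_2=-3.

x(t) = 6e^(-t)sin(3t) + 3e^(-t)cos(3t), z(t) = -15e^(-t)sin(3t)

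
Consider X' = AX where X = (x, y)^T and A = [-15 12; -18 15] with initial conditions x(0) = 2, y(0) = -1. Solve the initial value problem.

Coefficient matrix A = [[-15, 12], [-18, 15]].
Characteristic polynomial det(A - λI) = λ^2 - 9 = 0.
Eigenvalues λ = -3, 3.
For λ=-3: (A-λI) row 1 is [-12, 12], so an eigenvector is (1, 1).
For λ=3: (A-λI) row 1 is [-18, 12], so an eigenvector is (-2, -3).
General solution: K_1e^(-3t)(1,1) + K_2e^(3t)(-2,-3).
Applying x(0)=2, y(0)=-1 gives K_1=8, K_2=3.

x(t) = -6e^(3t) + 8e^(-3t), y(t) = -9e^(3t) + 8e^(-3t)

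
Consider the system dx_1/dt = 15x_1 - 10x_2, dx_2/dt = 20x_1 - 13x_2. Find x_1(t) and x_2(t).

Coefficient matrix A = [[15, -10], [20, -13]].
Characteristic polynomial det(A - λI) = λ^2 - 2λ + 5 = 0.
Eigenvalues λ = 1 ± 2i (complex conjugate pair).
For λ=1+2i: an eigenvector is (2,3) - i(-1,-1) = (2 + i, 3 + i).
A real fundamental pair from Re and Im of e^((1+2i)t)v: X_1 = e^(t)(cos(2t)·(2,3) + sin(2t)·(-1,-1)), X_2 = e^(t)(sin(2t)·(2,3) - cos(2t)·(-1,-1)).
General solution: c_1X_1 + c_2X_2.

x_1(t) = -c_1e^(t)sin(2t) + 2c_1e^(t)cos(2t) + 2c_2e^(t)sin(2t) + c_2e^(t)cos(2t), x_2(t) = -c_1e^(t)sin(2t) + 3c_1e^(t)cos(2t) + 3c_2e^(t)sin(2t) + c_2e^(t)cos(2t)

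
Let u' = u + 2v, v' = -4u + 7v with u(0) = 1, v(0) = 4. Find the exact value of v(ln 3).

1404

A = [[1,2],[-4,7]]; eigenvalues λ = 5, 3.
Eigenvectors: (-1,-2) for λ=5, (-1,-1) for λ=3.
From the initial condition, c_1 = -3, c_2 = 2.
v(ln 3) = (-3)(3^5)(-2) + (2)(3^3)(-1) = 1404.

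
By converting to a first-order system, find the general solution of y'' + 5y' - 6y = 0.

y(t) = c_1e^(t) + c_2e^(-6t)

Let x_1 = y, x_2 = y'. Then x_1' = x_2 and x_2' = 6x_1 - 5x_2.
A = [[0,1],[6,-5]]; det(A-λI) = λ^2 + 5λ - 6.
Eigenvalues λ = 1, -6 with eigenvectors (1,1), (1,-6).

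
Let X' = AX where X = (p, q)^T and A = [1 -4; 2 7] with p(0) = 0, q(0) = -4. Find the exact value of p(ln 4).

7680

A = [[1,-4],[2,7]]; eigenvalues λ = 3, 5.
Eigenvectors: (2,-1) for λ=3, (-1,1) for λ=5.
From the initial condition, c_1 = -4, c_2 = -8.
p(ln 4) = (-4)(4^3)(2) + (-8)(4^5)(-1) = 7680.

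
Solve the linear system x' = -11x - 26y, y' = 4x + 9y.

Coefficient matrix A = [[-11, -26], [4, 9]].
Characteristic polynomial det(A - λI) = λ^2 + 2λ + 5 = 0.
Eigenvalues λ = -1 ± 2i (complex conjugate pair).
For λ=-1+2i: an eigenvector is (2,-1) - i(3,-1) = (2 - 3i, -1 + i).
A real fundamental pair from Re and Im of e^((-1+2i)t)v: X_1 = e^(-t)(cos(2t)·(2,-1) + sin(2t)·(3,-1)), X_2 = e^(-t)(sin(2t)·(2,-1) - cos(2t)·(3,-1)).
General solution: c_1X_1 + c_2X_2.

x(t) = 3c_1e^(-t)sin(2t) + 2c_1e^(-t)cos(2t) + 2c_2e^(-t)sin(2t) - 3c_2e^(-t)cos(2t), y(t) = -c_1e^(-t)sin(2t) - c_1e^(-t)cos(2t) - c_2e^(-t)sin(2t) + c_2e^(-t)cos(2t)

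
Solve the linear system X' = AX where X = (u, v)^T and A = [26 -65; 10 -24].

u(t) = 2K_1e^(t)sin(5t) + 3K_1e^(t)cos(5t) + 3K_2e^(t)sin(5t) - 2K_2e^(t)cos(5t), v(t) = K_1e^(t)sin(5t) + K_1e^(t)cos(5t) + K_2e^(t)sin(5t) - K_2e^(t)cos(5t)

Coefficient matrix A = [[26, -65], [10, -24]].
Characteristic polynomial det(A - λI) = λ^2 - 2λ + 26 = 0.
Eigenvalues λ = 1 ± 5i (complex conjugate pair).
For λ=1+5i: an eigenvector is (3,1) - i(2,1) = (3 - 2i, 1 - i).
A real fundamental pair from Re and Im of e^((1+5i)t)v: X_1 = e^(t)(cos(5t)·(3,1) + sin(5t)·(2,1)), X_2 = e^(t)(sin(5t)·(3,1) - cos(5t)·(2,1)).
General solution: K_1X_1 + K_2X_2.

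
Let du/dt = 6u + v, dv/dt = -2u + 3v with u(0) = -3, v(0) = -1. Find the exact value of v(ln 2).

96

A = [[6,1],[-2,3]]; eigenvalues λ = 4, 5.
Eigenvectors: (-1,2) for λ=4, (1,-1) for λ=5.
From the initial condition, c_1 = -4, c_2 = -7.
v(ln 2) = (-4)(2^4)(2) + (-7)(2^5)(-1) = 96.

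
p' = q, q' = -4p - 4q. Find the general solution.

Coefficient matrix A = [[0, 1], [-4, -4]].
Characteristic polynomial det(A - λI) = λ^2 + 4λ + 4 = 0.
Single eigenvalue λ = -2 with algebraic multiplicity 2.
Eigenvector v = (-1,2); generalized eigenvector w with (A-λI)w=v is (-2,3).
General solution: e^(-2t)[K_1·v + K_2·(t·v + w)].

p(t) = -K_1e^(-2t) - K_2te^(-2t) - 2K_2e^(-2t), q(t) = 2K_1e^(-2t) + 2K_2te^(-2t) + 3K_2e^(-2t)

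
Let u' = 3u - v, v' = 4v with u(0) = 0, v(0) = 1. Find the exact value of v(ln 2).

A = [[3,-1],[0,4]]; eigenvalues λ = 4, 3.
Eigenvectors: (1,-1) for λ=4, (1,0) for λ=3.
From the initial condition, c_1 = -1, c_2 = 1.
v(ln 2) = (-1)(2^4)(-1) + (1)(2^3)(0) = 16.

16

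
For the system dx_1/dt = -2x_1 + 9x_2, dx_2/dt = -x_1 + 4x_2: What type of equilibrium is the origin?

A = [[-2,9],[-1,4]]; det(A-λI) = λ^2 - 2λ + 1.
repeated λ = 1 with a single eigenvector.

unstable improper node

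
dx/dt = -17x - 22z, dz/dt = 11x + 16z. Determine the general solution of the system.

x(t) = -2C_1e^(-6t) - C_2e^(5t), z(t) = C_1e^(-6t) + C_2e^(5t)

Coefficient matrix A = [[-17, -22], [11, 16]].
Characteristic polynomial det(A - λI) = λ^2 + λ - 30 = 0.
Eigenvalues λ = -6, 5.
For λ=-6: (A-λI) row 1 is [-11, -22], so an eigenvector is (-2, 1).
For λ=5: (A-λI) row 1 is [-22, -22], so an eigenvector is (-1, 1).
General solution: C_1e^(-6t)(-2,1) + C_2e^(5t)(-1,1).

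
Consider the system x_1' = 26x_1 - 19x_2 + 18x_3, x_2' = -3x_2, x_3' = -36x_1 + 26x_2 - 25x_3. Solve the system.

x_1(t) = 3c_1e^(2t) - 2c_2e^(-t) + 5c_3e^(-3t), x_2(t) = c_3e^(-3t), x_3(t) = -4c_1e^(2t) + 3c_2e^(-t) - 7c_3e^(-3t)

Coefficient matrix A = [[26, -19, 18], [0, -3, 0], [-36, 26, -25]].
det(A - λI) = 0 gives eigenvalues λ = 2, -1, -3.
For λ=2: eigenvector (3,0,-4).
For λ=-1: eigenvector (-2,0,3).
For λ=-3: eigenvector (5,1,-7).
General solution: c_1e^(2t)(3,0,-4) + c_2e^(-t)(-2,0,3) + c_3e^(-3t)(5,1,-7).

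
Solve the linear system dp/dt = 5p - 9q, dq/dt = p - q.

p(t) = 3C_1e^(2t) + 3C_2te^(2t) - 2C_2e^(2t), q(t) = C_1e^(2t) + C_2te^(2t) - C_2e^(2t)

Coefficient matrix A = [[5, -9], [1, -1]].
Characteristic polynomial det(A - λI) = λ^2 - 4λ + 4 = 0.
Single eigenvalue λ = 2 with algebraic multiplicity 2.
Eigenvector v = (3,1); generalized eigenvector w with (A-λI)w=v is (-2,-1).
General solution: e^(2t)[C_1·v + C_2·(t·v + w)].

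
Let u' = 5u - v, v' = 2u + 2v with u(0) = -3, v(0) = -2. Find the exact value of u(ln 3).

A = [[5,-1],[2,2]]; eigenvalues λ = 3, 4.
Eigenvectors: (1,2) for λ=3, (-1,-1) for λ=4.
From the initial condition, c_1 = 1, c_2 = 4.
u(ln 3) = (1)(3^3)(1) + (4)(3^4)(-1) = -297.

-297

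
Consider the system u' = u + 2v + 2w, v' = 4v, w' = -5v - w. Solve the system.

Coefficient matrix A = [[1, 2, 2], [0, 4, 0], [0, -5, -1]].
det(A - λI) = 0 gives eigenvalues λ = 1, 4, -1.
For λ=1: eigenvector (1,0,0).
For λ=4: eigenvector (0,1,-1).
For λ=-1: eigenvector (-1,0,1).
General solution: C_1e^(t)(1,0,0) + C_2e^(4t)(0,1,-1) + C_3e^(-t)(-1,0,1).

u(t) = C_1e^(t) - C_3e^(-t), v(t) = C_2e^(4t), w(t) = -C_2e^(4t) + C_3e^(-t)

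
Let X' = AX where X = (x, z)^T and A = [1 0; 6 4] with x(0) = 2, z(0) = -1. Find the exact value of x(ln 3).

A = [[1,0],[6,4]]; eigenvalues λ = 1, 4.
Eigenvectors: (-1,2) for λ=1, (0,1) for λ=4.
From the initial condition, c_1 = -2, c_2 = 3.
x(ln 3) = (-2)(3^1)(-1) + (3)(3^4)(0) = 6.

6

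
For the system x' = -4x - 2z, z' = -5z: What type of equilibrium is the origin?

A = [[-4,-2],[0,-5]]; det(A-λI) = λ^2 + 9λ + 20.
λ = -5, -4: both negative.

stable node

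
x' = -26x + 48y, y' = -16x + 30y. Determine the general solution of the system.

Coefficient matrix A = [[-26, 48], [-16, 30]].
Characteristic polynomial det(A - λI) = λ^2 - 4λ - 12 = 0.
Eigenvalues λ = -2, 6.
For λ=-2: (A-λI) row 1 is [-24, 48], so an eigenvector is (2, 1).
For λ=6: (A-λI) row 1 is [-32, 48], so an eigenvector is (-3, -2).
General solution: C_1e^(-2t)(2,1) + C_2e^(6t)(-3,-2).

x(t) = 2C_1e^(-2t) - 3C_2e^(6t), y(t) = C_1e^(-2t) - 2C_2e^(6t)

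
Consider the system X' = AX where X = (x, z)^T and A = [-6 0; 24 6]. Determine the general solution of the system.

x(t) = K_2e^(-6t), z(t) = K_1e^(6t) - 2K_2e^(-6t)

Coefficient matrix A = [[-6, 0], [24, 6]].
Characteristic polynomial det(A - λI) = λ^2 - 36 = 0.
Eigenvalues λ = 6, -6.
For λ=6: (A-λI) row 1 is [-12, 0], so an eigenvector is (0, 1).
For λ=-6: (A-λI) row 2 is [24, 12], so an eigenvector is (1, -2).
General solution: K_1e^(6t)(0,1) + K_2e^(-6t)(1,-2).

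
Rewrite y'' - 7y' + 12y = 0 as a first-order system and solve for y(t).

Let x_1 = y, x_2 = y'. Then x_1' = x_2 and x_2' = -12x_1 + 7x_2.
A = [[0,1],[-12,7]]; det(A-λI) = λ^2 - 7λ + 12.
Eigenvalues λ = 3, 4 with eigenvectors (1,3), (1,4).

y(t) = K_1e^(3t) + K_2e^(4t)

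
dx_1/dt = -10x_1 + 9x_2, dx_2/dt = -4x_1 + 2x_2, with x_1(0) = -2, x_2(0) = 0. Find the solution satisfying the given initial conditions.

x_1(t) = 12te^(-4t) - 2e^(-4t), x_2(t) = 8te^(-4t)

Coefficient matrix A = [[-10, 9], [-4, 2]].
Characteristic polynomial det(A - λI) = λ^2 + 8λ + 16 = 0.
Single eigenvalue λ = -4 with algebraic multiplicity 2.
Eigenvector v = (-3,-2); generalized eigenvector w with (A-λI)w=v is (2,1).
General solution: e^(-4t)[C_1·v + C_2·(t·v + w)].
Applying x_1(0)=-2, x_2(0)=0 gives C_1=-2, C_2=-4.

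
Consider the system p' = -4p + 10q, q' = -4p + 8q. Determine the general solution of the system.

Coefficient matrix A = [[-4, 10], [-4, 8]].
Characteristic polynomial det(A - λI) = λ^2 - 4λ + 8 = 0.
Eigenvalues λ = 2 ± 2i (complex conjugate pair).
For λ=2+2i: an eigenvector is (2,1) - i(-1,-1) = (2 + i, 1 + i).
A real fundamental pair from Re and Im of e^((2+2i)t)v: X_1 = e^(2t)(cos(2t)·(2,1) + sin(2t)·(-1,-1)), X_2 = e^(2t)(sin(2t)·(2,1) - cos(2t)·(-1,-1)).
General solution: C_1X_1 + C_2X_2.

p(t) = -C_1e^(2t)sin(2t) + 2C_1e^(2t)cos(2t) + 2C_2e^(2t)sin(2t) + C_2e^(2t)cos(2t), q(t) = -C_1e^(2t)sin(2t) + C_1e^(2t)cos(2t) + C_2e^(2t)sin(2t) + C_2e^(2t)cos(2t)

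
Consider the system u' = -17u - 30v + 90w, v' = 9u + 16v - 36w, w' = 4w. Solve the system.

u(t) = 2K_2e^(-2t) + 5K_3e^(t), v(t) = 3K_1e^(4t) - K_2e^(-2t) - 3K_3e^(t), w(t) = K_1e^(4t)

Coefficient matrix A = [[-17, -30, 90], [9, 16, -36], [0, 0, 4]].
det(A - λI) = 0 gives eigenvalues λ = 4, -2, 1.
For λ=4: eigenvector (0,3,1).
For λ=-2: eigenvector (2,-1,0).
For λ=1: eigenvector (5,-3,0).
General solution: K_1e^(4t)(0,3,1) + K_2e^(-2t)(2,-1,0) + K_3e^(t)(5,-3,0).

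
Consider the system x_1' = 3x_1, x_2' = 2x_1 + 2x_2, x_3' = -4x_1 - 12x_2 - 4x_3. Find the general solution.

x_1(t) = c_2e^(3t), x_2(t) = -c_1e^(2t) + 2c_2e^(3t), x_3(t) = 2c_1e^(2t) - 4c_2e^(3t) - c_3e^(-4t)

Coefficient matrix A = [[3, 0, 0], [2, 2, 0], [-4, -12, -4]].
det(A - λI) = 0 gives eigenvalues λ = 2, 3, -4.
For λ=2: eigenvector (0,-1,2).
For λ=3: eigenvector (1,2,-4).
For λ=-4: eigenvector (0,0,-1).
General solution: c_1e^(2t)(0,-1,2) + c_2e^(3t)(1,2,-4) + c_3e^(-4t)(0,0,-1).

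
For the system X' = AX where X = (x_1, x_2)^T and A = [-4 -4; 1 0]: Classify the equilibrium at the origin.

stable improper node

A = [[-4,-4],[1,0]]; det(A-λI) = λ^2 + 4λ + 4.
repeated λ = -2 with a single eigenvector.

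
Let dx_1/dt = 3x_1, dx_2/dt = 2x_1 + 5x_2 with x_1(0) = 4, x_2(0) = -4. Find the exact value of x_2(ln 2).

A = [[3,0],[2,5]]; eigenvalues λ = 5, 3.
Eigenvectors: (0,-1) for λ=5, (1,-1) for λ=3.
From the initial condition, c_1 = 0, c_2 = 4.
x_2(ln 2) = (0)(2^5)(-1) + (4)(2^3)(-1) = -32.

-32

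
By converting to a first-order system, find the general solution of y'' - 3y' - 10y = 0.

Let x_1 = y, x_2 = y'. Then x_1' = x_2 and x_2' = 10x_1 + 3x_2.
A = [[0,1],[10,3]]; det(A-λI) = λ^2 - 3λ - 10.
Eigenvalues λ = -2, 5 with eigenvectors (1,-2), (1,5).

y(t) = c_1e^(-2t) + c_2e^(5t)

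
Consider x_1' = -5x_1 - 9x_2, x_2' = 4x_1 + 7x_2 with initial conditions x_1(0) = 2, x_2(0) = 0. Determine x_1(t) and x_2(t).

Coefficient matrix A = [[-5, -9], [4, 7]].
Characteristic polynomial det(A - λI) = λ^2 - 2λ + 1 = 0.
Single eigenvalue λ = 1 with algebraic multiplicity 2.
Eigenvector v = (-3,2); generalized eigenvector w with (A-λI)w=v is (2,-1).
General solution: e^(t)[c_1·v + c_2·(t·v + w)].
Applying x_1(0)=2, x_2(0)=0 gives c_1=2, c_2=4.

x_1(t) = -12te^(t) + 2e^(t), x_2(t) = 8te^(t)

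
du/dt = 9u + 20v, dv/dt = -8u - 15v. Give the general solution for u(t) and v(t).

u(t) = -K_1e^(-3t)sin(4t) - 2K_1e^(-3t)cos(4t) - 2K_2e^(-3t)sin(4t) + K_2e^(-3t)cos(4t), v(t) = K_1e^(-3t)sin(4t) + K_1e^(-3t)cos(4t) + K_2e^(-3t)sin(4t) - K_2e^(-3t)cos(4t)

Coefficient matrix A = [[9, 20], [-8, -15]].
Characteristic polynomial det(A - λI) = λ^2 + 6λ + 25 = 0.
Eigenvalues λ = -3 ± 4i (complex conjugate pair).
For λ=-3+4i: an eigenvector is (-2,1) - i(-1,1) = (-2 + i, 1 - i).
A real fundamental pair from Re and Im of e^((-3+4i)t)v: X_1 = e^(-3t)(cos(4t)·(-2,1) + sin(4t)·(-1,1)), X_2 = e^(-3t)(sin(4t)·(-2,1) - cos(4t)·(-1,1)).
General solution: K_1X_1 + K_2X_2.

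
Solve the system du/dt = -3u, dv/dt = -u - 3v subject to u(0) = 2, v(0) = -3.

Coefficient matrix A = [[-3, 0], [-1, -3]].
Characteristic polynomial det(A - λI) = λ^2 + 6λ + 9 = 0.
Single eigenvalue λ = -3 with algebraic multiplicity 2.
Eigenvector v = (0,-1); generalized eigenvector w with (A-λI)w=v is (1,3).
General solution: e^(-3t)[C_1·v + C_2·(t·v + w)].
Applying u(0)=2, v(0)=-3 gives C_1=9, C_2=2.

u(t) = 2e^(-3t), v(t) = -2te^(-3t) - 3e^(-3t)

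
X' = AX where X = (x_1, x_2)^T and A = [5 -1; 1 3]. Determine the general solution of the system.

x_1(t) = C_1e^(4t) + C_2te^(4t) - C_2e^(4t), x_2(t) = C_1e^(4t) + C_2te^(4t) - 2C_2e^(4t)

Coefficient matrix A = [[5, -1], [1, 3]].
Characteristic polynomial det(A - λI) = λ^2 - 8λ + 16 = 0.
Single eigenvalue λ = 4 with algebraic multiplicity 2.
Eigenvector v = (1,1); generalized eigenvector w with (A-λI)w=v is (-1,-2).
General solution: e^(4t)[C_1·v + C_2·(t·v + w)].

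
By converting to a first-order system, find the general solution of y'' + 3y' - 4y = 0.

y(t) = c_1e^(-4t) + c_2e^(t)

Let x_1 = y, x_2 = y'. Then x_1' = x_2 and x_2' = 4x_1 - 3x_2.
A = [[0,1],[4,-3]]; det(A-λI) = λ^2 + 3λ - 4.
Eigenvalues λ = -4, 1 with eigenvectors (1,-4), (1,1).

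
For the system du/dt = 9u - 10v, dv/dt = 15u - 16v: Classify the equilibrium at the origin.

stable node

A = [[9,-10],[15,-16]]; det(A-λI) = λ^2 + 7λ + 6.
λ = -1, -6: both negative.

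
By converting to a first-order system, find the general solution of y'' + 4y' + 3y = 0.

y(t) = C_1e^(-t) + C_2e^(-3t)

Let x_1 = y, x_2 = y'. Then x_1' = x_2 and x_2' = -3x_1 - 4x_2.
A = [[0,1],[-3,-4]]; det(A-λI) = λ^2 + 4λ + 3.
Eigenvalues λ = -1, -3 with eigenvectors (1,-1), (1,-3).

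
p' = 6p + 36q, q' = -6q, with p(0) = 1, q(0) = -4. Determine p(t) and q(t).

Coefficient matrix A = [[6, 36], [0, -6]].
Characteristic polynomial det(A - λI) = λ^2 - 36 = 0.
Eigenvalues λ = -6, 6.
For λ=-6: (A-λI) row 1 is [12, 36], so an eigenvector is (3, -1).
For λ=6: (A-λI) row 1 is [0, 36], so an eigenvector is (-1, 0).
General solution: c_1e^(-6t)(3,-1) + c_2e^(6t)(-1,0).
Applying p(0)=1, q(0)=-4 gives c_1=4, c_2=11.

p(t) = -11e^(6t) + 12e^(-6t), q(t) = -4e^(-6t)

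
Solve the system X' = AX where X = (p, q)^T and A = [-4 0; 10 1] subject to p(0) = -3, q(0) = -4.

Coefficient matrix A = [[-4, 0], [10, 1]].
Characteristic polynomial det(A - λI) = λ^2 + 3λ - 4 = 0.
Eigenvalues λ = 1, -4.
For λ=1: (A-λI) row 1 is [-5, 0], so an eigenvector is (0, -1).
For λ=-4: (A-λI) row 2 is [10, 5], so an eigenvector is (-1, 2).
General solution: c_1e^(t)(0,-1) + c_2e^(-4t)(-1,2).
Applying p(0)=-3, q(0)=-4 gives c_1=10, c_2=3.

p(t) = -3e^(-4t), q(t) = -10e^(t) + 6e^(-4t)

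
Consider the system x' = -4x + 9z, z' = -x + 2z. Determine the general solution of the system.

Coefficient matrix A = [[-4, 9], [-1, 2]].
Characteristic polynomial det(A - λI) = λ^2 + 2λ + 1 = 0.
Single eigenvalue λ = -1 with algebraic multiplicity 2.
Eigenvector v = (3,1); generalized eigenvector w with (A-λI)w=v is (-1,0).
General solution: e^(-t)[C_1·v + C_2·(t·v + w)].

x(t) = 3C_1e^(-t) + 3C_2te^(-t) - C_2e^(-t), z(t) = C_1e^(-t) + C_2te^(-t)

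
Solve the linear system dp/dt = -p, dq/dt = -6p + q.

p(t) = K_2e^(-t), q(t) = -K_1e^(t) + 3K_2e^(-t)

Coefficient matrix A = [[-1, 0], [-6, 1]].
Characteristic polynomial det(A - λI) = λ^2 - 1 = 0.
Eigenvalues λ = 1, -1.
For λ=1: (A-λI) row 1 is [-2, 0], so an eigenvector is (0, -1).
For λ=-1: (A-λI) row 2 is [-6, 2], so an eigenvector is (1, 3).
General solution: K_1e^(t)(0,-1) + K_2e^(-t)(1,3).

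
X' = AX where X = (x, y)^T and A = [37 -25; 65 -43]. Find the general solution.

x(t) = -c_1e^(-3t)sin(5t) - 2c_1e^(-3t)cos(5t) - 2c_2e^(-3t)sin(5t) + c_2e^(-3t)cos(5t), y(t) = -2c_1e^(-3t)sin(5t) - 3c_1e^(-3t)cos(5t) - 3c_2e^(-3t)sin(5t) + 2c_2e^(-3t)cos(5t)

Coefficient matrix A = [[37, -25], [65, -43]].
Characteristic polynomial det(A - λI) = λ^2 + 6λ + 34 = 0.
Eigenvalues λ = -3 ± 5i (complex conjugate pair).
For λ=-3+5i: an eigenvector is (-2,-3) - i(-1,-2) = (-2 + i, -3 + 2i).
A real fundamental pair from Re and Im of e^((-3+5i)t)v: X_1 = e^(-3t)(cos(5t)·(-2,-3) + sin(5t)·(-1,-2)), X_2 = e^(-3t)(sin(5t)·(-2,-3) - cos(5t)·(-1,-2)).
General solution: c_1X_1 + c_2X_2.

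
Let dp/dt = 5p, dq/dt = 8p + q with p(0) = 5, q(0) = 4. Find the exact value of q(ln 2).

A = [[5,0],[8,1]]; eigenvalues λ = 5, 1.
Eigenvectors: (-1,-2) for λ=5, (0,-1) for λ=1.
From the initial condition, c_1 = -5, c_2 = 6.
q(ln 2) = (-5)(2^5)(-2) + (6)(2^1)(-1) = 308.

308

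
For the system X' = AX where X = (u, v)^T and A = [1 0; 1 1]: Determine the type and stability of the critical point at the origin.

unstable improper node

A = [[1,0],[1,1]]; det(A-λI) = λ^2 - 2λ + 1.
repeated λ = 1 with a single eigenvector.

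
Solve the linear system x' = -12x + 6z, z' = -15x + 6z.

x(t) = C_1e^(-3t)sin(3t) - C_1e^(-3t)cos(3t) - C_2e^(-3t)sin(3t) - C_2e^(-3t)cos(3t), z(t) = 2C_1e^(-3t)sin(3t) - C_1e^(-3t)cos(3t) - C_2e^(-3t)sin(3t) - 2C_2e^(-3t)cos(3t)

Coefficient matrix A = [[-12, 6], [-15, 6]].
Characteristic polynomial det(A - λI) = λ^2 + 6λ + 18 = 0.
Eigenvalues λ = -3 ± 3i (complex conjugate pair).
For λ=-3+3i: an eigenvector is (-1,-1) - i(1,2) = (-1 - i, -1 - 2i).
A real fundamental pair from Re and Im of e^((-3+3i)t)v: X_1 = e^(-3t)(cos(3t)·(-1,-1) + sin(3t)·(1,2)), X_2 = e^(-3t)(sin(3t)·(-1,-1) - cos(3t)·(1,2)).
General solution: C_1X_1 + C_2X_2.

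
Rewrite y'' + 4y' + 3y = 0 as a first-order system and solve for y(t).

y(t) = C_1e^(-t) + C_2e^(-3t)

Let x_1 = y, x_2 = y'. Then x_1' = x_2 and x_2' = -3x_1 - 4x_2.
A = [[0,1],[-3,-4]]; det(A-λI) = λ^2 + 4λ + 3.
Eigenvalues λ = -1, -3 with eigenvectors (1,-1), (1,-3).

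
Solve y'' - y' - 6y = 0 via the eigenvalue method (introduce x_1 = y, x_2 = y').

y(t) = c_1e^(3t) + c_2e^(-2t)

Let x_1 = y, x_2 = y'. Then x_1' = x_2 and x_2' = 6x_1 + x_2.
A = [[0,1],[6,1]]; det(A-λI) = λ^2 - λ - 6.
Eigenvalues λ = 3, -2 with eigenvectors (1,3), (1,-2).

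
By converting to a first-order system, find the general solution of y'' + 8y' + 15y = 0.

Let x_1 = y, x_2 = y'. Then x_1' = x_2 and x_2' = -15x_1 - 8x_2.
A = [[0,1],[-15,-8]]; det(A-λI) = λ^2 + 8λ + 15.
Eigenvalues λ = -5, -3 with eigenvectors (1,-5), (1,-3).

y(t) = c_1e^(-5t) + c_2e^(-3t)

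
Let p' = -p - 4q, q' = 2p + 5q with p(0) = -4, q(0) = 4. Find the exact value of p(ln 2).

A = [[-1,-4],[2,5]]; eigenvalues λ = 3, 1.
Eigenvectors: (1,-1) for λ=3, (-2,1) for λ=1.
From the initial condition, c_1 = -4, c_2 = 0.
p(ln 2) = (-4)(2^3)(1) + (0)(2^1)(-2) = -32.

-32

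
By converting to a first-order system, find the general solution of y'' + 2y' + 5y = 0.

y(t) = K_1e^(-t)cos(2t) + K_2e^(-t)sin(2t)

Let x_1 = y, x_2 = y'. Then x_1' = x_2 and x_2' = -5x_1 - 2x_2.
A = [[0,1],[-5,-2]]; det(A-λI) = λ^2 + 2λ + 5.
Eigenvalues λ = -1 ± 2i.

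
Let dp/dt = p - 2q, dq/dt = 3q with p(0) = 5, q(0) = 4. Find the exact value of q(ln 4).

256

A = [[1,-2],[0,3]]; eigenvalues λ = 1, 3.
Eigenvectors: (-1,0) for λ=1, (-1,1) for λ=3.
From the initial condition, c_1 = -9, c_2 = 4.
q(ln 4) = (-9)(4^1)(0) + (4)(4^3)(1) = 256.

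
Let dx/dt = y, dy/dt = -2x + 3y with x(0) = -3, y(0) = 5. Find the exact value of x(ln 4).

A = [[0,1],[-2,3]]; eigenvalues λ = 2, 1.
Eigenvectors: (-1,-2) for λ=2, (-1,-1) for λ=1.
From the initial condition, c_1 = -8, c_2 = 11.
x(ln 4) = (-8)(4^2)(-1) + (11)(4^1)(-1) = 84.

84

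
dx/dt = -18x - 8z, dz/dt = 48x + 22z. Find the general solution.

x(t) = -c_1e^(-2t) + c_2e^(6t), z(t) = 2c_1e^(-2t) - 3c_2e^(6t)

Coefficient matrix A = [[-18, -8], [48, 22]].
Characteristic polynomial det(A - λI) = λ^2 - 4λ - 12 = 0.
Eigenvalues λ = -2, 6.
For λ=-2: (A-λI) row 1 is [-16, -8], so an eigenvector is (-1, 2).
For λ=6: (A-λI) row 1 is [-24, -8], so an eigenvector is (1, -3).
General solution: c_1e^(-2t)(-1,2) + c_2e^(6t)(1,-3).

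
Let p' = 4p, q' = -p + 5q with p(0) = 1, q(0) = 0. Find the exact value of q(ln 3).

A = [[4,0],[-1,5]]; eigenvalues λ = 4, 5.
Eigenvectors: (-1,-1) for λ=4, (0,1) for λ=5.
From the initial condition, c_1 = -1, c_2 = -1.
q(ln 3) = (-1)(3^4)(-1) + (-1)(3^5)(1) = -162.

-162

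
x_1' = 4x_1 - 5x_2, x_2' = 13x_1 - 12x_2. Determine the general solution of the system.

x_1(t) = -2C_1e^(-4t)sin(t) + C_1e^(-4t)cos(t) + C_2e^(-4t)sin(t) + 2C_2e^(-4t)cos(t), x_2(t) = -3C_1e^(-4t)sin(t) + 2C_1e^(-4t)cos(t) + 2C_2e^(-4t)sin(t) + 3C_2e^(-4t)cos(t)

Coefficient matrix A = [[4, -5], [13, -12]].
Characteristic polynomial det(A - λI) = λ^2 + 8λ + 17 = 0.
Eigenvalues λ = -4 ± i (complex conjugate pair).
For λ=-4+i: an eigenvector is (1,2) - i(-2,-3) = (1 + 2i, 2 + 3i).
A real fundamental pair from Re and Im of e^((-4+i)t)v: X_1 = e^(-4t)(cos(t)·(1,2) + sin(t)·(-2,-3)), X_2 = e^(-4t)(sin(t)·(1,2) - cos(t)·(-2,-3)).
General solution: C_1X_1 + C_2X_2.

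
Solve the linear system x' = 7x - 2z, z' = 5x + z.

Coefficient matrix A = [[7, -2], [5, 1]].
Characteristic polynomial det(A - λI) = λ^2 - 8λ + 17 = 0.
Eigenvalues λ = 4 ± i (complex conjugate pair).
For λ=4+i: an eigenvector is (1,1) - i(1,2) = (1 - i, 1 - 2i).
A real fundamental pair from Re and Im of e^((4+i)t)v: X_1 = e^(4t)(cos(t)·(1,1) + sin(t)·(1,2)), X_2 = e^(4t)(sin(t)·(1,1) - cos(t)·(1,2)).
General solution: K_1X_1 + K_2X_2.

x(t) = K_1e^(4t)sin(t) + K_1e^(4t)cos(t) + K_2e^(4t)sin(t) - K_2e^(4t)cos(t), z(t) = 2K_1e^(4t)sin(t) + K_1e^(4t)cos(t) + K_2e^(4t)sin(t) - 2K_2e^(4t)cos(t)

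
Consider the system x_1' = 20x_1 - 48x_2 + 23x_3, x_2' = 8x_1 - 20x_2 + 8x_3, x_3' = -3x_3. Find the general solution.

Coefficient matrix A = [[20, -48, 23], [8, -20, 8], [0, 0, -3]].
det(A - λI) = 0 gives eigenvalues λ = 4, -4, -3.
For λ=4: eigenvector (3,1,0).
For λ=-4: eigenvector (2,1,0).
For λ=-3: eigenvector (-1,0,1).
General solution: C_1e^(4t)(3,1,0) + C_2e^(-4t)(2,1,0) + C_3e^(-3t)(-1,0,1).

x_1(t) = 3C_1e^(4t) + 2C_2e^(-4t) - C_3e^(-3t), x_2(t) = C_1e^(4t) + C_2e^(-4t), x_3(t) = C_3e^(-3t)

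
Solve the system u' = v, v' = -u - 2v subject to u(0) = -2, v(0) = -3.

Coefficient matrix A = [[0, 1], [-1, -2]].
Characteristic polynomial det(A - λI) = λ^2 + 2λ + 1 = 0.
Single eigenvalue λ = -1 with algebraic multiplicity 2.
Eigenvector v = (1,-1); generalized eigenvector w with (A-λI)w=v is (0,1).
General solution: e^(-t)[K_1·v + K_2·(t·v + w)].
Applying u(0)=-2, v(0)=-3 gives K_1=-2, K_2=-5.

u(t) = -5te^(-t) - 2e^(-t), v(t) = 5te^(-t) - 3e^(-t)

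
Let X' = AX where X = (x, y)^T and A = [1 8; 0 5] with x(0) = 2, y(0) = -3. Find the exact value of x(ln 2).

-176

A = [[1,8],[0,5]]; eigenvalues λ = 1, 5.
Eigenvectors: (-1,0) for λ=1, (2,1) for λ=5.
From the initial condition, c_1 = -8, c_2 = -3.
x(ln 2) = (-8)(2^1)(-1) + (-3)(2^5)(2) = -176.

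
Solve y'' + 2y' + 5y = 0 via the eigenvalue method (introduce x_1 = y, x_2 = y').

y(t) = K_1e^(-t)cos(2t) + K_2e^(-t)sin(2t)

Let x_1 = y, x_2 = y'. Then x_1' = x_2 and x_2' = -5x_1 - 2x_2.
A = [[0,1],[-5,-2]]; det(A-λI) = λ^2 + 2λ + 5.
Eigenvalues λ = -1 ± 2i.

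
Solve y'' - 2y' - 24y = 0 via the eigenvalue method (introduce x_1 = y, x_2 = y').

y(t) = C_1e^(6t) + C_2e^(-4t)

Let x_1 = y, x_2 = y'. Then x_1' = x_2 and x_2' = 24x_1 + 2x_2.
A = [[0,1],[24,2]]; det(A-λI) = λ^2 - 2λ - 24.
Eigenvalues λ = 6, -4 with eigenvectors (1,6), (1,-4).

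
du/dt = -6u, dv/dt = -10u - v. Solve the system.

u(t) = c_2e^(-6t), v(t) = c_1e^(-t) + 2c_2e^(-6t)

Coefficient matrix A = [[-6, 0], [-10, -1]].
Characteristic polynomial det(A - λI) = λ^2 + 7λ + 6 = 0.
Eigenvalues λ = -1, -6.
For λ=-1: (A-λI) row 1 is [-5, 0], so an eigenvector is (0, 1).
For λ=-6: (A-λI) row 2 is [-10, 5], so an eigenvector is (1, 2).
General solution: c_1e^(-t)(0,1) + c_2e^(-6t)(1,2).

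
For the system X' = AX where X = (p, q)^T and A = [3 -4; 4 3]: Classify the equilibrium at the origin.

unstable spiral

A = [[3,-4],[4,3]]; det(A-λI) = λ^2 - 6λ + 25.
λ = 3 ± 4i: positive real part.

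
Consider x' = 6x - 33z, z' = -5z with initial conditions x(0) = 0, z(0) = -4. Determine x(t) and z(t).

Coefficient matrix A = [[6, -33], [0, -5]].
Characteristic polynomial det(A - λI) = λ^2 - λ - 30 = 0.
Eigenvalues λ = 6, -5.
For λ=6: (A-λI) row 1 is [0, -33], so an eigenvector is (1, 0).
For λ=-5: (A-λI) row 1 is [11, -33], so an eigenvector is (-3, -1).
General solution: C_1e^(6t)(1,0) + C_2e^(-5t)(-3,-1).
Applying x(0)=0, z(0)=-4 gives C_1=12, C_2=4.

x(t) = 12e^(6t) - 12e^(-5t), z(t) = -4e^(-5t)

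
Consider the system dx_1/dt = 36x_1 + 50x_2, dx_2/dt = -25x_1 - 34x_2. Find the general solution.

x_1(t) = -3C_1e^(t)sin(5t) + C_1e^(t)cos(5t) + C_2e^(t)sin(5t) + 3C_2e^(t)cos(5t), x_2(t) = 2C_1e^(t)sin(5t) - C_1e^(t)cos(5t) - C_2e^(t)sin(5t) - 2C_2e^(t)cos(5t)

Coefficient matrix A = [[36, 50], [-25, -34]].
Characteristic polynomial det(A - λI) = λ^2 - 2λ + 26 = 0.
Eigenvalues λ = 1 ± 5i (complex conjugate pair).
For λ=1+5i: an eigenvector is (1,-1) - i(-3,2) = (1 + 3i, -1 - 2i).
A real fundamental pair from Re and Im of e^((1+5i)t)v: X_1 = e^(t)(cos(5t)·(1,-1) + sin(5t)·(-3,2)), X_2 = e^(t)(sin(5t)·(1,-1) - cos(5t)·(-3,2)).
General solution: C_1X_1 + C_2X_2.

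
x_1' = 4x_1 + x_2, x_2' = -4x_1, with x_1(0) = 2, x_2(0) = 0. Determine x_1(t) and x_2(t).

x_1(t) = 4te^(2t) + 2e^(2t), x_2(t) = -8te^(2t)

Coefficient matrix A = [[4, 1], [-4, 0]].
Characteristic polynomial det(A - λI) = λ^2 - 4λ + 4 = 0.
Single eigenvalue λ = 2 with algebraic multiplicity 2.
Eigenvector v = (-1,2); generalized eigenvector w with (A-λI)w=v is (0,-1).
General solution: e^(2t)[C_1·v + C_2·(t·v + w)].
Applying x_1(0)=2, x_2(0)=0 gives C_1=-2, C_2=-4.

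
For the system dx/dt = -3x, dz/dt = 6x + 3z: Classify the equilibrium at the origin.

saddle

A = [[-3,0],[6,3]]; det(A-λI) = λ^2 - 9.
λ = 3, -3: opposite signs.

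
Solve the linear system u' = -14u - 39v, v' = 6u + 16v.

u(t) = -2C_1e^(t)sin(3t) + 3C_1e^(t)cos(3t) + 3C_2e^(t)sin(3t) + 2C_2e^(t)cos(3t), v(t) = C_1e^(t)sin(3t) - C_1e^(t)cos(3t) - C_2e^(t)sin(3t) - C_2e^(t)cos(3t)

Coefficient matrix A = [[-14, -39], [6, 16]].
Characteristic polynomial det(A - λI) = λ^2 - 2λ + 10 = 0.
Eigenvalues λ = 1 ± 3i (complex conjugate pair).
For λ=1+3i: an eigenvector is (3,-1) - i(-2,1) = (3 + 2i, -1 - i).
A real fundamental pair from Re and Im of e^((1+3i)t)v: X_1 = e^(t)(cos(3t)·(3,-1) + sin(3t)·(-2,1)), X_2 = e^(t)(sin(3t)·(3,-1) - cos(3t)·(-2,1)).
General solution: C_1X_1 + C_2X_2.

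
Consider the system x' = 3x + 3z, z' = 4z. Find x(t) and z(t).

x(t) = 3C_1e^(4t) - C_2e^(3t), z(t) = C_1e^(4t)

Coefficient matrix A = [[3, 3], [0, 4]].
Characteristic polynomial det(A - λI) = λ^2 - 7λ + 12 = 0.
Eigenvalues λ = 4, 3.
For λ=4: (A-λI) row 1 is [-1, 3], so an eigenvector is (3, 1).
For λ=3: (A-λI) row 1 is [0, 3], so an eigenvector is (-1, 0).
General solution: C_1e^(4t)(3,1) + C_2e^(3t)(-1,0).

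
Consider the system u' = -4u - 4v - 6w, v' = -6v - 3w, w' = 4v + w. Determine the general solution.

u(t) = K_1e^(-4t) - 6K_2e^(-2t) - 2K_3e^(-3t), v(t) = -3K_2e^(-2t) - K_3e^(-3t), w(t) = 4K_2e^(-2t) + K_3e^(-3t)

Coefficient matrix A = [[-4, -4, -6], [0, -6, -3], [0, 4, 1]].
det(A - λI) = 0 gives eigenvalues λ = -4, -2, -3.
For λ=-4: eigenvector (1,0,0).
For λ=-2: eigenvector (-6,-3,4).
For λ=-3: eigenvector (-2,-1,1).
General solution: K_1e^(-4t)(1,0,0) + K_2e^(-2t)(-6,-3,4) + K_3e^(-3t)(-2,-1,1).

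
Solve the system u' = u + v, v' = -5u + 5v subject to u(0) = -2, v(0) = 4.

u(t) = 8e^(3t)sin(t) - 2e^(3t)cos(t), v(t) = 18e^(3t)sin(t) + 4e^(3t)cos(t)

Coefficient matrix A = [[1, 1], [-5, 5]].
Characteristic polynomial det(A - λI) = λ^2 - 6λ + 10 = 0.
Eigenvalues λ = 3 ± i (complex conjugate pair).
For λ=3+i: an eigenvector is (-1,-2) - i(0,1) = (-1, -2 - i).
A real fundamental pair from Re and Im of e^((3+i)t)v: X_1 = e^(3t)(cos(t)·(-1,-2) + sin(t)·(0,1)), X_2 = e^(3t)(sin(t)·(-1,-2) - cos(t)·(0,1)).
General solution: c_1X_1 + c_2X_2.
Applying u(0)=-2, v(0)=4 gives c_1=2, c_2=-8.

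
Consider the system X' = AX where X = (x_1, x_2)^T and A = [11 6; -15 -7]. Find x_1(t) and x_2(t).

x_1(t) = -c_1e^(2t)sin(3t) - c_1e^(2t)cos(3t) - c_2e^(2t)sin(3t) + c_2e^(2t)cos(3t), x_2(t) = 2c_1e^(2t)sin(3t) + c_1e^(2t)cos(3t) + c_2e^(2t)sin(3t) - 2c_2e^(2t)cos(3t)

Coefficient matrix A = [[11, 6], [-15, -7]].
Characteristic polynomial det(A - λI) = λ^2 - 4λ + 13 = 0.
Eigenvalues λ = 2 ± 3i (complex conjugate pair).
For λ=2+3i: an eigenvector is (-1,1) - i(-1,2) = (-1 + i, 1 - 2i).
A real fundamental pair from Re and Im of e^((2+3i)t)v: X_1 = e^(2t)(cos(3t)·(-1,1) + sin(3t)·(-1,2)), X_2 = e^(2t)(sin(3t)·(-1,1) - cos(3t)·(-1,2)).
General solution: c_1X_1 + c_2X_2.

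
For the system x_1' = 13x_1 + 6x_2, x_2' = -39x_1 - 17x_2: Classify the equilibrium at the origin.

stable spiral

A = [[13,6],[-39,-17]]; det(A-λI) = λ^2 + 4λ + 13.
λ = -2 ± 3i: negative real part.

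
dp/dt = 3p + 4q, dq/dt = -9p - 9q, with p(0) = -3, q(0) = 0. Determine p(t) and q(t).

p(t) = -18te^(-3t) - 3e^(-3t), q(t) = 27te^(-3t)

Coefficient matrix A = [[3, 4], [-9, -9]].
Characteristic polynomial det(A - λI) = λ^2 + 6λ + 9 = 0.
Single eigenvalue λ = -3 with algebraic multiplicity 2.
Eigenvector v = (2,-3); generalized eigenvector w with (A-λI)w=v is (1,-1).
General solution: e^(-3t)[C_1·v + C_2·(t·v + w)].
Applying p(0)=-3, q(0)=0 gives C_1=3, C_2=-9.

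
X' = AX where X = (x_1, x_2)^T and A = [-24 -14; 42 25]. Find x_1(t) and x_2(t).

x_1(t) = -K_1e^(4t) - 2K_2e^(-3t), x_2(t) = 2K_1e^(4t) + 3K_2e^(-3t)

Coefficient matrix A = [[-24, -14], [42, 25]].
Characteristic polynomial det(A - λI) = λ^2 - λ - 12 = 0.
Eigenvalues λ = 4, -3.
For λ=4: (A-λI) row 1 is [-28, -14], so an eigenvector is (-1, 2).
For λ=-3: (A-λI) row 1 is [-21, -14], so an eigenvector is (-2, 3).
General solution: K_1e^(4t)(-1,2) + K_2e^(-3t)(-2,3).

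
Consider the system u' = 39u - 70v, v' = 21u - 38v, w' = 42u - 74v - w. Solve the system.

u(t) = -2K_2e^(4t) + 5K_3e^(-3t), v(t) = -K_2e^(4t) + 3K_3e^(-3t), w(t) = K_1e^(-t) - 2K_2e^(4t) + 6K_3e^(-3t)

Coefficient matrix A = [[39, -70, 0], [21, -38, 0], [42, -74, -1]].
det(A - λI) = 0 gives eigenvalues λ = -1, 4, -3.
For λ=-1: eigenvector (0,0,1).
For λ=4: eigenvector (-2,-1,-2).
For λ=-3: eigenvector (5,3,6).
General solution: K_1e^(-t)(0,0,1) + K_2e^(4t)(-2,-1,-2) + K_3e^(-3t)(5,3,6).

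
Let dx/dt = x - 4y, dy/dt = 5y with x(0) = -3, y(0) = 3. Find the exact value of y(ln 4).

A = [[1,-4],[0,5]]; eigenvalues λ = 5, 1.
Eigenvectors: (1,-1) for λ=5, (-1,0) for λ=1.
From the initial condition, c_1 = -3, c_2 = 0.
y(ln 4) = (-3)(4^5)(-1) + (0)(4^1)(0) = 3072.

3072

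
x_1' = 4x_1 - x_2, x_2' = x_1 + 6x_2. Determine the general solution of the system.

x_1(t) = -c_1e^(5t) - c_2te^(5t) + c_2e^(5t), x_2(t) = c_1e^(5t) + c_2te^(5t)

Coefficient matrix A = [[4, -1], [1, 6]].
Characteristic polynomial det(A - λI) = λ^2 - 10λ + 25 = 0.
Single eigenvalue λ = 5 with algebraic multiplicity 2.
Eigenvector v = (-1,1); generalized eigenvector w with (A-λI)w=v is (1,0).
General solution: e^(5t)[c_1·v + c_2·(t·v + w)].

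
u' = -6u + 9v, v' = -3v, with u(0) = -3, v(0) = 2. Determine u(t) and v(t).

u(t) = 6e^(-3t) - 9e^(-6t), v(t) = 2e^(-3t)

Coefficient matrix A = [[-6, 9], [0, -3]].
Characteristic polynomial det(A - λI) = λ^2 + 9λ + 18 = 0.
Eigenvalues λ = -3, -6.
For λ=-3: (A-λI) row 1 is [-3, 9], so an eigenvector is (-3, -1).
For λ=-6: (A-λI) row 1 is [0, 9], so an eigenvector is (-1, 0).
General solution: K_1e^(-3t)(-3,-1) + K_2e^(-6t)(-1,0).
Applying u(0)=-3, v(0)=2 gives K_1=-2, K_2=9.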